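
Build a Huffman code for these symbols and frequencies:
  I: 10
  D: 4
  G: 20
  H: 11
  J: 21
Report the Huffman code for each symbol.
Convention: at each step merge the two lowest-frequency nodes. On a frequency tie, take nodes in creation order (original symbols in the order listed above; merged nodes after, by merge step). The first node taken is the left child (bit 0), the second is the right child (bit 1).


Huffman tree construction:
Step 1: Merge D(4) + I(10) = 14
Step 2: Merge H(11) + (D+I)(14) = 25
Step 3: Merge G(20) + J(21) = 41
Step 4: Merge (H+(D+I))(25) + (G+J)(41) = 66
Read each symbol's code off the tree from the root (left child = 0, right child = 1).

Codes:
  I: 011 (length 3)
  D: 010 (length 3)
  G: 10 (length 2)
  H: 00 (length 2)
  J: 11 (length 2)
Average code length: 146/66 = 2.2121 bits/symbol


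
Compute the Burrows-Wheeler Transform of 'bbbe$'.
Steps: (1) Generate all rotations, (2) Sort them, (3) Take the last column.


Rotations (sorted):
  0: $bbbe -> last char: e
  1: bbbe$ -> last char: $
  2: bbe$b -> last char: b
  3: be$bb -> last char: b
  4: e$bbb -> last char: b


BWT = e$bbb


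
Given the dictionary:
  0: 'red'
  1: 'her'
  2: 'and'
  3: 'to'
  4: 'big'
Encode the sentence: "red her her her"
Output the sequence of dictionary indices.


Look up each word in the dictionary:
  'red' -> 0
  'her' -> 1
  'her' -> 1
  'her' -> 1

Encoded: [0, 1, 1, 1]


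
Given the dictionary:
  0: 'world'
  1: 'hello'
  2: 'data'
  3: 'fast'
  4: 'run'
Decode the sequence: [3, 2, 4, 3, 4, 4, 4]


Look up each index in the dictionary:
  3 -> 'fast'
  2 -> 'data'
  4 -> 'run'
  3 -> 'fast'
  4 -> 'run'
  4 -> 'run'
  4 -> 'run'

Decoded: "fast data run fast run run run"


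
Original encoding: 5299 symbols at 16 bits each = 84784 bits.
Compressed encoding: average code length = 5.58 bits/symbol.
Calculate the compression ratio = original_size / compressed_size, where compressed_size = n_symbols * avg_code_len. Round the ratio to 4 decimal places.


original_size = n_symbols * orig_bits = 5299 * 16 = 84784 bits
compressed_size = n_symbols * avg_code_len = 5299 * 5.58 = 29568.42 bits
ratio = original_size / compressed_size = 84784 / 29568.42 = 2.8674

Compression ratio = 2.8674


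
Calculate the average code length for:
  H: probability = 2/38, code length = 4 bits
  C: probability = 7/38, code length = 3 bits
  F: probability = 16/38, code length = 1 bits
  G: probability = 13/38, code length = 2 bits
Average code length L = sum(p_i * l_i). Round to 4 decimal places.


Weighted contributions p_i * l_i:
  H: (2/38) * 4 = 8/38
  C: (7/38) * 3 = 21/38
  F: (16/38) * 1 = 16/38
  G: (13/38) * 2 = 26/38
Sum = (8 + 21 + 16 + 26)/38 = 71/38

L = 71/38 = 1.8684 bits/symbol


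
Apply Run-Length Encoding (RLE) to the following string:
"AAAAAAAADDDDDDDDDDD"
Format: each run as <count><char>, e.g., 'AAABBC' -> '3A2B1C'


Scanning runs left to right:
  i=0: run of 'A' x 8 -> '8A'
  i=8: run of 'D' x 11 -> '11D'

RLE = 8A11D


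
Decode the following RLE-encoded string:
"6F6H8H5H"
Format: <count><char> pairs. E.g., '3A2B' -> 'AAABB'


Expanding each <count><char> pair:
  6F -> 'FFFFFF'
  6H -> 'HHHHHH'
  8H -> 'HHHHHHHH'
  5H -> 'HHHHH'

Decoded = FFFFFFHHHHHHHHHHHHHHHHHHH


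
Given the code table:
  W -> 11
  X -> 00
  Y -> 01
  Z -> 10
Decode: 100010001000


Decoding:
10 -> Z
00 -> X
10 -> Z
00 -> X
10 -> Z
00 -> X


Result: ZXZXZX


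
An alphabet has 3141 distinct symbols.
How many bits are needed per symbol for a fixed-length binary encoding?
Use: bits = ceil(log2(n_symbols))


log2(3141) = 11.617
Bracket: 2^11 = 2048 < 3141 <= 2^12 = 4096
So ceil(log2(3141)) = 12

bits = ceil(log2(3141)) = ceil(11.617) = 12 bits


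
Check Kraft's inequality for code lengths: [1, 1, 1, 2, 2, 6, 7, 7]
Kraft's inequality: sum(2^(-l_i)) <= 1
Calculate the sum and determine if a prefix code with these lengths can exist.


Sum = 2^(-1) + 2^(-1) + 2^(-1) + 2^(-2) + 2^(-2) + 2^(-6) + 2^(-7) + 2^(-7)
    = 0.5 + 0.5 + 0.5 + 0.25 + 0.25 + 0.015625 + 0.0078125 + 0.0078125
    = 260/128 = 2.03125
Since 2.03125 > 1, Kraft's inequality is NOT satisfied.
A prefix code with these lengths CANNOT exist.

Kraft sum = 2.03125. Not satisfied.


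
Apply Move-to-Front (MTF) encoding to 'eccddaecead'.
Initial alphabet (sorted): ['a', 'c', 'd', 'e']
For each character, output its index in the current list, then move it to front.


MTF encoding:
'e': index 3 in ['a', 'c', 'd', 'e'] -> ['e', 'a', 'c', 'd']
'c': index 2 in ['e', 'a', 'c', 'd'] -> ['c', 'e', 'a', 'd']
'c': index 0 in ['c', 'e', 'a', 'd'] -> ['c', 'e', 'a', 'd']
'd': index 3 in ['c', 'e', 'a', 'd'] -> ['d', 'c', 'e', 'a']
'd': index 0 in ['d', 'c', 'e', 'a'] -> ['d', 'c', 'e', 'a']
'a': index 3 in ['d', 'c', 'e', 'a'] -> ['a', 'd', 'c', 'e']
'e': index 3 in ['a', 'd', 'c', 'e'] -> ['e', 'a', 'd', 'c']
'c': index 3 in ['e', 'a', 'd', 'c'] -> ['c', 'e', 'a', 'd']
'e': index 1 in ['c', 'e', 'a', 'd'] -> ['e', 'c', 'a', 'd']
'a': index 2 in ['e', 'c', 'a', 'd'] -> ['a', 'e', 'c', 'd']
'd': index 3 in ['a', 'e', 'c', 'd'] -> ['d', 'a', 'e', 'c']


Output: [3, 2, 0, 3, 0, 3, 3, 3, 1, 2, 3]


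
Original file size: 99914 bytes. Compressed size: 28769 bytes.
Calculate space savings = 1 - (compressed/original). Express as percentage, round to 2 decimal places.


ratio = compressed/original = 28769/99914 = 0.287938
savings = 1 - ratio = 1 - 0.287938 = 0.712062
as a percentage: 0.712062 * 100 = 71.21%

Space savings = 1 - 28769/99914 = 71.21%


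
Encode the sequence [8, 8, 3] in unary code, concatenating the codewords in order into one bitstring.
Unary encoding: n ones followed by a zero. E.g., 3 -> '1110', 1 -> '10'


Encode each number as n ones followed by a terminating 0:
  8 -> 111111110 (9 bits)
  8 -> 111111110 (9 bits)
  3 -> 1110 (4 bits)
Total length = 9 + 9 + 4 = 22 bits.

Unary([8, 8, 3]) = 1111111101111111101110 (22 bits)


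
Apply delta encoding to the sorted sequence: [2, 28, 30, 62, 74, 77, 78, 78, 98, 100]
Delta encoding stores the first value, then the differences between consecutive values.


First value: 2
Deltas:
  28 - 2 = 26
  30 - 28 = 2
  62 - 30 = 32
  74 - 62 = 12
  77 - 74 = 3
  78 - 77 = 1
  78 - 78 = 0
  98 - 78 = 20
  100 - 98 = 2


Delta encoded: [2, 26, 2, 32, 12, 3, 1, 0, 20, 2]


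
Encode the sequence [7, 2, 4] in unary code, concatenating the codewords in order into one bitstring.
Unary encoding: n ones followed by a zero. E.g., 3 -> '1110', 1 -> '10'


Encode each number as n ones followed by a terminating 0:
  7 -> 11111110 (8 bits)
  2 -> 110 (3 bits)
  4 -> 11110 (5 bits)
Total length = 8 + 3 + 5 = 16 bits.

Unary([7, 2, 4]) = 1111111011011110 (16 bits)


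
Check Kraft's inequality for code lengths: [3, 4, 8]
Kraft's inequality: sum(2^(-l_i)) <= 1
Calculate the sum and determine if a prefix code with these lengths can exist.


Sum = 2^(-3) + 2^(-4) + 2^(-8)
    = 0.125 + 0.0625 + 0.00390625
    = 49/256 = 0.19140625
Since 0.19140625 <= 1, Kraft's inequality IS satisfied.
A prefix code with these lengths CAN exist.

Kraft sum = 0.19140625. Satisfied.


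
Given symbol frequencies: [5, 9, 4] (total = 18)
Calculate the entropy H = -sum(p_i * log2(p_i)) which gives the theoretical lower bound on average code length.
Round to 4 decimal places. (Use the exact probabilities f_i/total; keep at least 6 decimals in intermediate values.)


Per-symbol terms -p_i * log2(p_i) with p_i = f_i/18:
  p = 5/18 = 0.277778: log2(p) = -1.847997, -p*log2(p) = 0.513332
  p = 9/18 = 0.500000: log2(p) = -1.000000, -p*log2(p) = 0.500000
  p = 4/18 = 0.222222: log2(p) = -2.169925, -p*log2(p) = 0.482206
H = 0.513332 + 0.500000 + 0.482206 = 1.495538

H = 1.4955 bits/symbol


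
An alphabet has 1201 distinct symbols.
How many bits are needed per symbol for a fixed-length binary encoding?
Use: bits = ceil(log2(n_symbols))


log2(1201) = 10.23
Bracket: 2^10 = 1024 < 1201 <= 2^11 = 2048
So ceil(log2(1201)) = 11

bits = ceil(log2(1201)) = ceil(10.23) = 11 bits


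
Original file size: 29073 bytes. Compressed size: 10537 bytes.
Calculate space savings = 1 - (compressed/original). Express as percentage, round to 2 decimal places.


ratio = compressed/original = 10537/29073 = 0.362432
savings = 1 - ratio = 1 - 0.362432 = 0.637568
as a percentage: 0.637568 * 100 = 63.76%

Space savings = 1 - 10537/29073 = 63.76%


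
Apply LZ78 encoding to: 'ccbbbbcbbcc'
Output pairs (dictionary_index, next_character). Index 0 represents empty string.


LZ78 encoding steps:
Dictionary: {0: ''}
Step 1: w='' (idx 0), next='c' -> output (0, 'c'), add 'c' as idx 1
Step 2: w='c' (idx 1), next='b' -> output (1, 'b'), add 'cb' as idx 2
Step 3: w='' (idx 0), next='b' -> output (0, 'b'), add 'b' as idx 3
Step 4: w='b' (idx 3), next='b' -> output (3, 'b'), add 'bb' as idx 4
Step 5: w='cb' (idx 2), next='b' -> output (2, 'b'), add 'cbb' as idx 5
Step 6: w='c' (idx 1), next='c' -> output (1, 'c'), add 'cc' as idx 6


Encoded: [(0, 'c'), (1, 'b'), (0, 'b'), (3, 'b'), (2, 'b'), (1, 'c')]


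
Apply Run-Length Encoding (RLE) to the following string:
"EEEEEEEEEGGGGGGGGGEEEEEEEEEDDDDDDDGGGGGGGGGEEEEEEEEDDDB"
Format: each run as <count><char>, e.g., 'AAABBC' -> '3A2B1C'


Scanning runs left to right:
  i=0: run of 'E' x 9 -> '9E'
  i=9: run of 'G' x 9 -> '9G'
  i=18: run of 'E' x 9 -> '9E'
  i=27: run of 'D' x 7 -> '7D'
  i=34: run of 'G' x 9 -> '9G'
  i=43: run of 'E' x 8 -> '8E'
  i=51: run of 'D' x 3 -> '3D'
  i=54: run of 'B' x 1 -> '1B'

RLE = 9E9G9E7D9G8E3D1B


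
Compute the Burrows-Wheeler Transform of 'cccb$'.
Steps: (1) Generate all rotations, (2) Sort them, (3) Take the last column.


Rotations (sorted):
  0: $cccb -> last char: b
  1: b$ccc -> last char: c
  2: cb$cc -> last char: c
  3: ccb$c -> last char: c
  4: cccb$ -> last char: $


BWT = bccc$


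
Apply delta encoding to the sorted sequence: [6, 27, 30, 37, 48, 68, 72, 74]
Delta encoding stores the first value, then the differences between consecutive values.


First value: 6
Deltas:
  27 - 6 = 21
  30 - 27 = 3
  37 - 30 = 7
  48 - 37 = 11
  68 - 48 = 20
  72 - 68 = 4
  74 - 72 = 2


Delta encoded: [6, 21, 3, 7, 11, 20, 4, 2]


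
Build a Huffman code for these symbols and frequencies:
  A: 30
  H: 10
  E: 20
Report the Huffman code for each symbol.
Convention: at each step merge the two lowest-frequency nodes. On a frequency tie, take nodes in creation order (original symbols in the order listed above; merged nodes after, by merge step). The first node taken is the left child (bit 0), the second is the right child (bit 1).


Huffman tree construction:
Step 1: Merge H(10) + E(20) = 30
Step 2: Merge A(30) + (H+E)(30) = 60
Read each symbol's code off the tree from the root (left child = 0, right child = 1).

Codes:
  A: 0 (length 1)
  H: 10 (length 2)
  E: 11 (length 2)
Average code length: 90/60 = 1.5000 bits/symbol


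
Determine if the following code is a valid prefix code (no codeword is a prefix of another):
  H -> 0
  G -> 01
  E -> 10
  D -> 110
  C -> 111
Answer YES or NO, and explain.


Checking each pair (does one codeword prefix another?):
  H='0' vs G='01': prefix -- VIOLATION

NO -- this is NOT a valid prefix code. H (0) is a prefix of G (01).


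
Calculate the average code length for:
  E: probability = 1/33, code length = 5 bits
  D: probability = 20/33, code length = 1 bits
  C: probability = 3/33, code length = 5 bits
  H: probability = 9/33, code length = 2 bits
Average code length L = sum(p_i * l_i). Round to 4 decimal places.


Weighted contributions p_i * l_i:
  E: (1/33) * 5 = 5/33
  D: (20/33) * 1 = 20/33
  C: (3/33) * 5 = 15/33
  H: (9/33) * 2 = 18/33
Sum = (5 + 20 + 15 + 18)/33 = 58/33

L = 58/33 = 1.7576 bits/symbol


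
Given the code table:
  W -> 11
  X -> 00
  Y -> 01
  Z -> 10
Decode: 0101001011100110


Decoding:
01 -> Y
01 -> Y
00 -> X
10 -> Z
11 -> W
10 -> Z
01 -> Y
10 -> Z


Result: YYXZWZYZ


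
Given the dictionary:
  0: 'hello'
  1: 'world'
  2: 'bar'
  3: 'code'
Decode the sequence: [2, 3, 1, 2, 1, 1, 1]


Look up each index in the dictionary:
  2 -> 'bar'
  3 -> 'code'
  1 -> 'world'
  2 -> 'bar'
  1 -> 'world'
  1 -> 'world'
  1 -> 'world'

Decoded: "bar code world bar world world world"


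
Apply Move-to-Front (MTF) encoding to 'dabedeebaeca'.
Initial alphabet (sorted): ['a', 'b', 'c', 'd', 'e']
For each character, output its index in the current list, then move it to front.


MTF encoding:
'd': index 3 in ['a', 'b', 'c', 'd', 'e'] -> ['d', 'a', 'b', 'c', 'e']
'a': index 1 in ['d', 'a', 'b', 'c', 'e'] -> ['a', 'd', 'b', 'c', 'e']
'b': index 2 in ['a', 'd', 'b', 'c', 'e'] -> ['b', 'a', 'd', 'c', 'e']
'e': index 4 in ['b', 'a', 'd', 'c', 'e'] -> ['e', 'b', 'a', 'd', 'c']
'd': index 3 in ['e', 'b', 'a', 'd', 'c'] -> ['d', 'e', 'b', 'a', 'c']
'e': index 1 in ['d', 'e', 'b', 'a', 'c'] -> ['e', 'd', 'b', 'a', 'c']
'e': index 0 in ['e', 'd', 'b', 'a', 'c'] -> ['e', 'd', 'b', 'a', 'c']
'b': index 2 in ['e', 'd', 'b', 'a', 'c'] -> ['b', 'e', 'd', 'a', 'c']
'a': index 3 in ['b', 'e', 'd', 'a', 'c'] -> ['a', 'b', 'e', 'd', 'c']
'e': index 2 in ['a', 'b', 'e', 'd', 'c'] -> ['e', 'a', 'b', 'd', 'c']
'c': index 4 in ['e', 'a', 'b', 'd', 'c'] -> ['c', 'e', 'a', 'b', 'd']
'a': index 2 in ['c', 'e', 'a', 'b', 'd'] -> ['a', 'c', 'e', 'b', 'd']


Output: [3, 1, 2, 4, 3, 1, 0, 2, 3, 2, 4, 2]


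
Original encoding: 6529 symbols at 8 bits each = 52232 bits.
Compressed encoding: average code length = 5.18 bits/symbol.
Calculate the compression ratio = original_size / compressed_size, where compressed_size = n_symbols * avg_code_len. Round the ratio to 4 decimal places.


original_size = n_symbols * orig_bits = 6529 * 8 = 52232 bits
compressed_size = n_symbols * avg_code_len = 6529 * 5.18 = 33820.22 bits
ratio = original_size / compressed_size = 52232 / 33820.22 = 1.5444

Compression ratio = 1.5444


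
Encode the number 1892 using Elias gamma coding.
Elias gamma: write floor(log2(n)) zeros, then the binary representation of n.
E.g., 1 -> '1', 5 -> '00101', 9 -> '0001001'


num_bits = floor(log2(1892)) + 1 = 11
leading_zeros = num_bits - 1 = 10
binary(1892) = 11101100100

Elias gamma(1892) = '0000000000' + '11101100100' = 000000000011101100100 (21 bits)


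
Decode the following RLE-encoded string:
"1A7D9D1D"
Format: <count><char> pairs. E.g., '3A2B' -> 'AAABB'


Expanding each <count><char> pair:
  1A -> 'A'
  7D -> 'DDDDDDD'
  9D -> 'DDDDDDDDD'
  1D -> 'D'

Decoded = ADDDDDDDDDDDDDDDDD


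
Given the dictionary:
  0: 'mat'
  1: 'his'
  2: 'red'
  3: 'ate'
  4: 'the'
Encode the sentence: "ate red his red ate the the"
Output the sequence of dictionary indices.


Look up each word in the dictionary:
  'ate' -> 3
  'red' -> 2
  'his' -> 1
  'red' -> 2
  'ate' -> 3
  'the' -> 4
  'the' -> 4

Encoded: [3, 2, 1, 2, 3, 4, 4]


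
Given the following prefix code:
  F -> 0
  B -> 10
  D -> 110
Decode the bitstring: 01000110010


Decoding step by step:
Bits 0 -> F
Bits 10 -> B
Bits 0 -> F
Bits 0 -> F
Bits 110 -> D
Bits 0 -> F
Bits 10 -> B


Decoded message: FBFFDFB


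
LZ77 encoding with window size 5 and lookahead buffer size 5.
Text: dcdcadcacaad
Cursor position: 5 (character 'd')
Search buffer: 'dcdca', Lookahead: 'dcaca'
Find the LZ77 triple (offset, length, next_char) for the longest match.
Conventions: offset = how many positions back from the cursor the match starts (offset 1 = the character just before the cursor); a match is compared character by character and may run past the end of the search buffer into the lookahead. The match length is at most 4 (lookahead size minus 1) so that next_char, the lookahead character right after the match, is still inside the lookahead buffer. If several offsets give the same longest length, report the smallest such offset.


Try each offset into the search buffer:
  offset=1 (pos 4, char 'a'): match length 0
  offset=2 (pos 3, char 'c'): match length 0
  offset=3 (pos 2, char 'd'): match length 3
  offset=4 (pos 1, char 'c'): match length 0
  offset=5 (pos 0, char 'd'): match length 2
Longest match has length 3 at offset 3.
next_char = character at position 5 + 3 = 8 -> 'c'

Best match: offset=3, length=3 (matching 'dca' starting at position 2)
LZ77 triple: (3, 3, 'c')


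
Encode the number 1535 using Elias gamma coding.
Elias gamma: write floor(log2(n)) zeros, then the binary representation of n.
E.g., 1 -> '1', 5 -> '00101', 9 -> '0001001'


num_bits = floor(log2(1535)) + 1 = 11
leading_zeros = num_bits - 1 = 10
binary(1535) = 10111111111

Elias gamma(1535) = '0000000000' + '10111111111' = 000000000010111111111 (21 bits)


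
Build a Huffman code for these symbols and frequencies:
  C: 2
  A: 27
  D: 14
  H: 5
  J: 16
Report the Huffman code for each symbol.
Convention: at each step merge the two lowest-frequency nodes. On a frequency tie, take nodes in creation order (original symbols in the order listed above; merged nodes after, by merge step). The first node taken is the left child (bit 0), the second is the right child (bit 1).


Huffman tree construction:
Step 1: Merge C(2) + H(5) = 7
Step 2: Merge (C+H)(7) + D(14) = 21
Step 3: Merge J(16) + ((C+H)+D)(21) = 37
Step 4: Merge A(27) + (J+((C+H)+D))(37) = 64
Read each symbol's code off the tree from the root (left child = 0, right child = 1).

Codes:
  C: 1100 (length 4)
  A: 0 (length 1)
  D: 111 (length 3)
  H: 1101 (length 4)
  J: 10 (length 2)
Average code length: 129/64 = 2.0156 bits/symbol


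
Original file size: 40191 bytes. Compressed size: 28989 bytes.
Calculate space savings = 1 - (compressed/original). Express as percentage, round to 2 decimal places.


ratio = compressed/original = 28989/40191 = 0.721281
savings = 1 - ratio = 1 - 0.721281 = 0.278719
as a percentage: 0.278719 * 100 = 27.87%

Space savings = 1 - 28989/40191 = 27.87%


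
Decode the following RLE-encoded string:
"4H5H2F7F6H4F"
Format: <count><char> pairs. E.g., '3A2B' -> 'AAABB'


Expanding each <count><char> pair:
  4H -> 'HHHH'
  5H -> 'HHHHH'
  2F -> 'FF'
  7F -> 'FFFFFFF'
  6H -> 'HHHHHH'
  4F -> 'FFFF'

Decoded = HHHHHHHHHFFFFFFFFFHHHHHHFFFF


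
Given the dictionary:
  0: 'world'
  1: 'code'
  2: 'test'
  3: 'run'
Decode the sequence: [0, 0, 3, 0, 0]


Look up each index in the dictionary:
  0 -> 'world'
  0 -> 'world'
  3 -> 'run'
  0 -> 'world'
  0 -> 'world'

Decoded: "world world run world world"


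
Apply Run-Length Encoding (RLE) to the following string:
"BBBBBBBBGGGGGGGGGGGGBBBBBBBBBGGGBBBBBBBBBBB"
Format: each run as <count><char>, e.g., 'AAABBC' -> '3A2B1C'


Scanning runs left to right:
  i=0: run of 'B' x 8 -> '8B'
  i=8: run of 'G' x 12 -> '12G'
  i=20: run of 'B' x 9 -> '9B'
  i=29: run of 'G' x 3 -> '3G'
  i=32: run of 'B' x 11 -> '11B'

RLE = 8B12G9B3G11B


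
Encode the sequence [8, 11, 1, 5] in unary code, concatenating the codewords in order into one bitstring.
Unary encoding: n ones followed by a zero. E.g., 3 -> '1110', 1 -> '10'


Encode each number as n ones followed by a terminating 0:
  8 -> 111111110 (9 bits)
  11 -> 111111111110 (12 bits)
  1 -> 10 (2 bits)
  5 -> 111110 (6 bits)
Total length = 9 + 12 + 2 + 6 = 29 bits.

Unary([8, 11, 1, 5]) = 11111111011111111111010111110 (29 bits)


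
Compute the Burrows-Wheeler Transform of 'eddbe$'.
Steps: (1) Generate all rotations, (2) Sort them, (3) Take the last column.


Rotations (sorted):
  0: $eddbe -> last char: e
  1: be$edd -> last char: d
  2: dbe$ed -> last char: d
  3: ddbe$e -> last char: e
  4: e$eddb -> last char: b
  5: eddbe$ -> last char: $


BWT = eddeb$


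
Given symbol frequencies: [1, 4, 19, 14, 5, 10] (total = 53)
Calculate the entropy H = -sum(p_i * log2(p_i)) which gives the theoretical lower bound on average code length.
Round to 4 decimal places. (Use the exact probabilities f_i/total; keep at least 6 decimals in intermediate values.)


Per-symbol terms -p_i * log2(p_i) with p_i = f_i/53:
  p = 1/53 = 0.018868: log2(p) = -5.727920, -p*log2(p) = 0.108074
  p = 4/53 = 0.075472: log2(p) = -3.727920, -p*log2(p) = 0.281352
  p = 19/53 = 0.358491: log2(p) = -1.479993, -p*log2(p) = 0.530564
  p = 14/53 = 0.264151: log2(p) = -1.920566, -p*log2(p) = 0.507319
  p = 5/53 = 0.094340: log2(p) = -3.405992, -p*log2(p) = 0.321320
  p = 10/53 = 0.188679: log2(p) = -2.405992, -p*log2(p) = 0.453961
H = 0.108074 + 0.281352 + 0.530564 + 0.507319 + 0.321320 + 0.453961 = 2.202590

H = 2.2026 bits/symbol


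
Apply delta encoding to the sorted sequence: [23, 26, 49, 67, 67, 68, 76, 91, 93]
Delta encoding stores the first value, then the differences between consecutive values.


First value: 23
Deltas:
  26 - 23 = 3
  49 - 26 = 23
  67 - 49 = 18
  67 - 67 = 0
  68 - 67 = 1
  76 - 68 = 8
  91 - 76 = 15
  93 - 91 = 2


Delta encoded: [23, 3, 23, 18, 0, 1, 8, 15, 2]


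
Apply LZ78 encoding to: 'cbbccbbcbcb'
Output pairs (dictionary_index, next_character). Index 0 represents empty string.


LZ78 encoding steps:
Dictionary: {0: ''}
Step 1: w='' (idx 0), next='c' -> output (0, 'c'), add 'c' as idx 1
Step 2: w='' (idx 0), next='b' -> output (0, 'b'), add 'b' as idx 2
Step 3: w='b' (idx 2), next='c' -> output (2, 'c'), add 'bc' as idx 3
Step 4: w='c' (idx 1), next='b' -> output (1, 'b'), add 'cb' as idx 4
Step 5: w='bc' (idx 3), next='b' -> output (3, 'b'), add 'bcb' as idx 5
Step 6: w='cb' (idx 4), end of input -> output (4, '')


Encoded: [(0, 'c'), (0, 'b'), (2, 'c'), (1, 'b'), (3, 'b'), (4, '')]


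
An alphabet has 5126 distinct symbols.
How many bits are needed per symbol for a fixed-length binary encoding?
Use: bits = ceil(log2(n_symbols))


log2(5126) = 12.3236
Bracket: 2^12 = 4096 < 5126 <= 2^13 = 8192
So ceil(log2(5126)) = 13

bits = ceil(log2(5126)) = ceil(12.3236) = 13 bits


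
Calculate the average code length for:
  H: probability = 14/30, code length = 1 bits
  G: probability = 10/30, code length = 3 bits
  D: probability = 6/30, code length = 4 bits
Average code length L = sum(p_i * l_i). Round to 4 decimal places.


Weighted contributions p_i * l_i:
  H: (14/30) * 1 = 14/30
  G: (10/30) * 3 = 30/30
  D: (6/30) * 4 = 24/30
Sum = (14 + 30 + 24)/30 = 68/30

L = 68/30 = 2.2667 bits/symbol


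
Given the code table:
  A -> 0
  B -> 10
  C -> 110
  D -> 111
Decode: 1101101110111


Decoding:
110 -> C
110 -> C
111 -> D
0 -> A
111 -> D


Result: CCDAD


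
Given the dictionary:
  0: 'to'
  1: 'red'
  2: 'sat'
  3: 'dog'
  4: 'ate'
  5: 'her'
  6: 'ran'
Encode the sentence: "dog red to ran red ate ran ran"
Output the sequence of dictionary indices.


Look up each word in the dictionary:
  'dog' -> 3
  'red' -> 1
  'to' -> 0
  'ran' -> 6
  'red' -> 1
  'ate' -> 4
  'ran' -> 6
  'ran' -> 6

Encoded: [3, 1, 0, 6, 1, 4, 6, 6]


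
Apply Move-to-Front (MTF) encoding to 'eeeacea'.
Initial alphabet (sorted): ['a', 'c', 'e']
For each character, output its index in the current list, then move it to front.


MTF encoding:
'e': index 2 in ['a', 'c', 'e'] -> ['e', 'a', 'c']
'e': index 0 in ['e', 'a', 'c'] -> ['e', 'a', 'c']
'e': index 0 in ['e', 'a', 'c'] -> ['e', 'a', 'c']
'a': index 1 in ['e', 'a', 'c'] -> ['a', 'e', 'c']
'c': index 2 in ['a', 'e', 'c'] -> ['c', 'a', 'e']
'e': index 2 in ['c', 'a', 'e'] -> ['e', 'c', 'a']
'a': index 2 in ['e', 'c', 'a'] -> ['a', 'e', 'c']


Output: [2, 0, 0, 1, 2, 2, 2]


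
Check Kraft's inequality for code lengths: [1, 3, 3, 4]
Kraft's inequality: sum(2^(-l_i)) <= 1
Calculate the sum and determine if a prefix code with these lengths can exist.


Sum = 2^(-1) + 2^(-3) + 2^(-3) + 2^(-4)
    = 0.5 + 0.125 + 0.125 + 0.0625
    = 13/16 = 0.8125
Since 0.8125 <= 1, Kraft's inequality IS satisfied.
A prefix code with these lengths CAN exist.

Kraft sum = 0.8125. Satisfied.


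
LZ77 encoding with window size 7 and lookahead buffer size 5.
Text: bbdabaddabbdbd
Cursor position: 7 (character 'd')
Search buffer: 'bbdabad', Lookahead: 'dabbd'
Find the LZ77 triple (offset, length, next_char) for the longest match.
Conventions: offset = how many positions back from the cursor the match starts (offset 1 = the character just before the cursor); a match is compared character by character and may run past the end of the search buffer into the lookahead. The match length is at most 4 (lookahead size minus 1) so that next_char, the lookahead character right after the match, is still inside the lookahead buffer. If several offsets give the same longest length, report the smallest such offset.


Try each offset into the search buffer:
  offset=1 (pos 6, char 'd'): match length 1
  offset=2 (pos 5, char 'a'): match length 0
  offset=3 (pos 4, char 'b'): match length 0
  offset=4 (pos 3, char 'a'): match length 0
  offset=5 (pos 2, char 'd'): match length 3
  offset=6 (pos 1, char 'b'): match length 0
  offset=7 (pos 0, char 'b'): match length 0
Longest match has length 3 at offset 5.
next_char = character at position 7 + 3 = 10 -> 'b'

Best match: offset=5, length=3 (matching 'dab' starting at position 2)
LZ77 triple: (5, 3, 'b')


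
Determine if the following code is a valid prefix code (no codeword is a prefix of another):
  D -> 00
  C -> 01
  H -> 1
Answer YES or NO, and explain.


Checking each pair (does one codeword prefix another?):
  D='00' vs C='01': no prefix
  D='00' vs H='1': no prefix
  C='01' vs D='00': no prefix
  C='01' vs H='1': no prefix
  H='1' vs D='00': no prefix
  H='1' vs C='01': no prefix
No violation found over all pairs.

YES -- this is a valid prefix code. No codeword is a prefix of any other codeword.


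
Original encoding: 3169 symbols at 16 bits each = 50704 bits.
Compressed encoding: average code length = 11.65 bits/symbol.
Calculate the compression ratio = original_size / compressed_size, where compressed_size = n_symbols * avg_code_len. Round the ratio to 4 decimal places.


original_size = n_symbols * orig_bits = 3169 * 16 = 50704 bits
compressed_size = n_symbols * avg_code_len = 3169 * 11.65 = 36918.85 bits
ratio = original_size / compressed_size = 50704 / 36918.85 = 1.3734

Compression ratio = 1.3734


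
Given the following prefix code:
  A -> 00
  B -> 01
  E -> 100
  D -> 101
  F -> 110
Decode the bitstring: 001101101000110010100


Decoding step by step:
Bits 00 -> A
Bits 110 -> F
Bits 110 -> F
Bits 100 -> E
Bits 01 -> B
Bits 100 -> E
Bits 101 -> D
Bits 00 -> A


Decoded message: AFFEBEDA


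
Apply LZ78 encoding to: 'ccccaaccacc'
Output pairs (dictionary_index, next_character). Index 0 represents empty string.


LZ78 encoding steps:
Dictionary: {0: ''}
Step 1: w='' (idx 0), next='c' -> output (0, 'c'), add 'c' as idx 1
Step 2: w='c' (idx 1), next='c' -> output (1, 'c'), add 'cc' as idx 2
Step 3: w='c' (idx 1), next='a' -> output (1, 'a'), add 'ca' as idx 3
Step 4: w='' (idx 0), next='a' -> output (0, 'a'), add 'a' as idx 4
Step 5: w='cc' (idx 2), next='a' -> output (2, 'a'), add 'cca' as idx 5
Step 6: w='cc' (idx 2), end of input -> output (2, '')


Encoded: [(0, 'c'), (1, 'c'), (1, 'a'), (0, 'a'), (2, 'a'), (2, '')]


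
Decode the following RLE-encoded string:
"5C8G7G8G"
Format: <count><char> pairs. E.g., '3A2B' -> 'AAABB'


Expanding each <count><char> pair:
  5C -> 'CCCCC'
  8G -> 'GGGGGGGG'
  7G -> 'GGGGGGG'
  8G -> 'GGGGGGGG'

Decoded = CCCCCGGGGGGGGGGGGGGGGGGGGGGG


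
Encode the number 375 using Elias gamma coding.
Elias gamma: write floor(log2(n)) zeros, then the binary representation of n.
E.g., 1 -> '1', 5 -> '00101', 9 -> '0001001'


num_bits = floor(log2(375)) + 1 = 9
leading_zeros = num_bits - 1 = 8
binary(375) = 101110111

Elias gamma(375) = '00000000' + '101110111' = 00000000101110111 (17 bits)


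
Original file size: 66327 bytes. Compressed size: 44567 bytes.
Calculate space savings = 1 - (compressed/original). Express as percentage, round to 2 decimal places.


ratio = compressed/original = 44567/66327 = 0.671928
savings = 1 - ratio = 1 - 0.671928 = 0.328072
as a percentage: 0.328072 * 100 = 32.81%

Space savings = 1 - 44567/66327 = 32.81%


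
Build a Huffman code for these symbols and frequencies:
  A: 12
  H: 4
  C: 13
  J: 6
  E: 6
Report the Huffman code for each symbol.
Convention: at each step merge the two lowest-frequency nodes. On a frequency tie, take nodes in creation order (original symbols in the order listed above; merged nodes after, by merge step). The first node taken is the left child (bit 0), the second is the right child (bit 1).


Huffman tree construction:
Step 1: Merge H(4) + J(6) = 10
Step 2: Merge E(6) + (H+J)(10) = 16
Step 3: Merge A(12) + C(13) = 25
Step 4: Merge (E+(H+J))(16) + (A+C)(25) = 41
Read each symbol's code off the tree from the root (left child = 0, right child = 1).

Codes:
  A: 10 (length 2)
  H: 010 (length 3)
  C: 11 (length 2)
  J: 011 (length 3)
  E: 00 (length 2)
Average code length: 92/41 = 2.2439 bits/symbol


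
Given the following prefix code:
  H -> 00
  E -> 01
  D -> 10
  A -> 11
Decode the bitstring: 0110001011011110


Decoding step by step:
Bits 01 -> E
Bits 10 -> D
Bits 00 -> H
Bits 10 -> D
Bits 11 -> A
Bits 01 -> E
Bits 11 -> A
Bits 10 -> D


Decoded message: EDHDAEAD


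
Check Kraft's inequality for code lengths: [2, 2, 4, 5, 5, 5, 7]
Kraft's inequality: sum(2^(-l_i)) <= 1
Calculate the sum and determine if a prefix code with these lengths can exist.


Sum = 2^(-2) + 2^(-2) + 2^(-4) + 2^(-5) + 2^(-5) + 2^(-5) + 2^(-7)
    = 0.25 + 0.25 + 0.0625 + 0.03125 + 0.03125 + 0.03125 + 0.0078125
    = 85/128 = 0.6640625
Since 0.6640625 <= 1, Kraft's inequality IS satisfied.
A prefix code with these lengths CAN exist.

Kraft sum = 0.6640625. Satisfied.


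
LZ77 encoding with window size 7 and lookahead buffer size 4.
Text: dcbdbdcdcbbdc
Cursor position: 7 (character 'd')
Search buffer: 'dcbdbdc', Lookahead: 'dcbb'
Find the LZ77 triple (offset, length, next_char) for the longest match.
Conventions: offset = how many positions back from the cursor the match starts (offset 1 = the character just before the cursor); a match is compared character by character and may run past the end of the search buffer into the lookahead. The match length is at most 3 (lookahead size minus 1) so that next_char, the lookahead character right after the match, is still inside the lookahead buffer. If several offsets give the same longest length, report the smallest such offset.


Try each offset into the search buffer:
  offset=1 (pos 6, char 'c'): match length 0
  offset=2 (pos 5, char 'd'): match length 2
  offset=3 (pos 4, char 'b'): match length 0
  offset=4 (pos 3, char 'd'): match length 1
  offset=5 (pos 2, char 'b'): match length 0
  offset=6 (pos 1, char 'c'): match length 0
  offset=7 (pos 0, char 'd'): match length 3
Longest match has length 3 at offset 7.
next_char = character at position 7 + 3 = 10 -> 'b'

Best match: offset=7, length=3 (matching 'dcb' starting at position 0)
LZ77 triple: (7, 3, 'b')


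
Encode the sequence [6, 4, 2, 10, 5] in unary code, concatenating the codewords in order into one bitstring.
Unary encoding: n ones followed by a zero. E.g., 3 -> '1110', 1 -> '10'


Encode each number as n ones followed by a terminating 0:
  6 -> 1111110 (7 bits)
  4 -> 11110 (5 bits)
  2 -> 110 (3 bits)
  10 -> 11111111110 (11 bits)
  5 -> 111110 (6 bits)
Total length = 7 + 5 + 3 + 11 + 6 = 32 bits.

Unary([6, 4, 2, 10, 5]) = 11111101111011011111111110111110 (32 bits)


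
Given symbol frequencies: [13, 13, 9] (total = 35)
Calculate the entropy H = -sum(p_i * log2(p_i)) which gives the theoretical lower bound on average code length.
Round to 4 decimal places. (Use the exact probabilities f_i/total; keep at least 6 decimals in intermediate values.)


Per-symbol terms -p_i * log2(p_i) with p_i = f_i/35:
  p = 13/35 = 0.371429: log2(p) = -1.428843, -p*log2(p) = 0.530713
  p = 13/35 = 0.371429: log2(p) = -1.428843, -p*log2(p) = 0.530713
  p = 9/35 = 0.257143: log2(p) = -1.959358, -p*log2(p) = 0.503835
H = 0.530713 + 0.530713 + 0.503835 = 1.565261

H = 1.5653 bits/symbol


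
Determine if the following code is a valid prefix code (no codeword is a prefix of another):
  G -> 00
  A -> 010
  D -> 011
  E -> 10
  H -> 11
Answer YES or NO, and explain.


Checking each pair (does one codeword prefix another?):
  G='00' vs A='010': no prefix
  G='00' vs D='011': no prefix
  G='00' vs E='10': no prefix
  G='00' vs H='11': no prefix
  A='010' vs G='00': no prefix
  A='010' vs D='011': no prefix
  A='010' vs E='10': no prefix
  A='010' vs H='11': no prefix
  D='011' vs G='00': no prefix
  D='011' vs A='010': no prefix
  D='011' vs E='10': no prefix
  D='011' vs H='11': no prefix
  E='10' vs G='00': no prefix
  E='10' vs A='010': no prefix
  E='10' vs D='011': no prefix
  E='10' vs H='11': no prefix
  H='11' vs G='00': no prefix
  H='11' vs A='010': no prefix
  H='11' vs D='011': no prefix
  H='11' vs E='10': no prefix
No violation found over all pairs.

YES -- this is a valid prefix code. No codeword is a prefix of any other codeword.


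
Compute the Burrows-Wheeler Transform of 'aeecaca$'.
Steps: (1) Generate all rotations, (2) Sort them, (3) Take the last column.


Rotations (sorted):
  0: $aeecaca -> last char: a
  1: a$aeecac -> last char: c
  2: aca$aeec -> last char: c
  3: aeecaca$ -> last char: $
  4: ca$aeeca -> last char: a
  5: caca$aee -> last char: e
  6: ecaca$ae -> last char: e
  7: eecaca$a -> last char: a


BWT = acc$aeea


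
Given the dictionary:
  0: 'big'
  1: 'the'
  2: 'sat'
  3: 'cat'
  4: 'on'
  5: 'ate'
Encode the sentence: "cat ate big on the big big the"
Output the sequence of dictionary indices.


Look up each word in the dictionary:
  'cat' -> 3
  'ate' -> 5
  'big' -> 0
  'on' -> 4
  'the' -> 1
  'big' -> 0
  'big' -> 0
  'the' -> 1

Encoded: [3, 5, 0, 4, 1, 0, 0, 1]


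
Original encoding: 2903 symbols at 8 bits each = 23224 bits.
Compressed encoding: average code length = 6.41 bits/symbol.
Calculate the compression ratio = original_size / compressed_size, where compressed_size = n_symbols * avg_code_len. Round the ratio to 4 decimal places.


original_size = n_symbols * orig_bits = 2903 * 8 = 23224 bits
compressed_size = n_symbols * avg_code_len = 2903 * 6.41 = 18608.23 bits
ratio = original_size / compressed_size = 23224 / 18608.23 = 1.248

Compression ratio = 1.248


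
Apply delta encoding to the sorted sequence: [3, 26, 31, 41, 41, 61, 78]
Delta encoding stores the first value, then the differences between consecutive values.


First value: 3
Deltas:
  26 - 3 = 23
  31 - 26 = 5
  41 - 31 = 10
  41 - 41 = 0
  61 - 41 = 20
  78 - 61 = 17


Delta encoded: [3, 23, 5, 10, 0, 20, 17]


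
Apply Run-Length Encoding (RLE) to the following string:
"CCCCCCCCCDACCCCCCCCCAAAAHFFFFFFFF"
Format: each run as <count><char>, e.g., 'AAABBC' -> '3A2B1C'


Scanning runs left to right:
  i=0: run of 'C' x 9 -> '9C'
  i=9: run of 'D' x 1 -> '1D'
  i=10: run of 'A' x 1 -> '1A'
  i=11: run of 'C' x 9 -> '9C'
  i=20: run of 'A' x 4 -> '4A'
  i=24: run of 'H' x 1 -> '1H'
  i=25: run of 'F' x 8 -> '8F'

RLE = 9C1D1A9C4A1H8F


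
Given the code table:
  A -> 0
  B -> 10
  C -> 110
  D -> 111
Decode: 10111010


Decoding:
10 -> B
111 -> D
0 -> A
10 -> B


Result: BDAB


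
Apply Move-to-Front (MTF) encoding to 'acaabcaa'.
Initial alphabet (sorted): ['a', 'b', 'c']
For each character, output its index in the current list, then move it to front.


MTF encoding:
'a': index 0 in ['a', 'b', 'c'] -> ['a', 'b', 'c']
'c': index 2 in ['a', 'b', 'c'] -> ['c', 'a', 'b']
'a': index 1 in ['c', 'a', 'b'] -> ['a', 'c', 'b']
'a': index 0 in ['a', 'c', 'b'] -> ['a', 'c', 'b']
'b': index 2 in ['a', 'c', 'b'] -> ['b', 'a', 'c']
'c': index 2 in ['b', 'a', 'c'] -> ['c', 'b', 'a']
'a': index 2 in ['c', 'b', 'a'] -> ['a', 'c', 'b']
'a': index 0 in ['a', 'c', 'b'] -> ['a', 'c', 'b']


Output: [0, 2, 1, 0, 2, 2, 2, 0]


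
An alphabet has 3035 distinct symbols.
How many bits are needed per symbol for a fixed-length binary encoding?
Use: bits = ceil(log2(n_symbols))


log2(3035) = 11.5675
Bracket: 2^11 = 2048 < 3035 <= 2^12 = 4096
So ceil(log2(3035)) = 12

bits = ceil(log2(3035)) = ceil(11.5675) = 12 bits


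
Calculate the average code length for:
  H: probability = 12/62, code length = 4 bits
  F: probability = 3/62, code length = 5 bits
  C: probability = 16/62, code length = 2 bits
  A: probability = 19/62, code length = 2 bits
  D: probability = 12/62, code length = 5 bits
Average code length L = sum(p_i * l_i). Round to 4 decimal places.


Weighted contributions p_i * l_i:
  H: (12/62) * 4 = 48/62
  F: (3/62) * 5 = 15/62
  C: (16/62) * 2 = 32/62
  A: (19/62) * 2 = 38/62
  D: (12/62) * 5 = 60/62
Sum = (48 + 15 + 32 + 38 + 60)/62 = 193/62

L = 193/62 = 3.1129 bits/symbol


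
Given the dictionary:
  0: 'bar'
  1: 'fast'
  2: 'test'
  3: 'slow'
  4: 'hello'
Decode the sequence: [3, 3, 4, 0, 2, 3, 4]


Look up each index in the dictionary:
  3 -> 'slow'
  3 -> 'slow'
  4 -> 'hello'
  0 -> 'bar'
  2 -> 'test'
  3 -> 'slow'
  4 -> 'hello'

Decoded: "slow slow hello bar test slow hello"


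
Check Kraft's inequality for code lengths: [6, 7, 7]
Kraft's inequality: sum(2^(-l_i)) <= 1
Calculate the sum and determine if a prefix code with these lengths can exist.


Sum = 2^(-6) + 2^(-7) + 2^(-7)
    = 0.015625 + 0.0078125 + 0.0078125
    = 4/128 = 0.03125
Since 0.03125 <= 1, Kraft's inequality IS satisfied.
A prefix code with these lengths CAN exist.

Kraft sum = 0.03125. Satisfied.


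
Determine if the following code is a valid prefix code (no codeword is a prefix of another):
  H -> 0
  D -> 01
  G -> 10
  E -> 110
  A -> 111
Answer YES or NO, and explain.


Checking each pair (does one codeword prefix another?):
  H='0' vs D='01': prefix -- VIOLATION

NO -- this is NOT a valid prefix code. H (0) is a prefix of D (01).


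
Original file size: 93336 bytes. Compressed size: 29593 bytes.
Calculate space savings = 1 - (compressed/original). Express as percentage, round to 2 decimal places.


ratio = compressed/original = 29593/93336 = 0.317059
savings = 1 - ratio = 1 - 0.317059 = 0.682941
as a percentage: 0.682941 * 100 = 68.29%

Space savings = 1 - 29593/93336 = 68.29%


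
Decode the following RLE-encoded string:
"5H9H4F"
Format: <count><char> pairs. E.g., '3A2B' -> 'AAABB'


Expanding each <count><char> pair:
  5H -> 'HHHHH'
  9H -> 'HHHHHHHHH'
  4F -> 'FFFF'

Decoded = HHHHHHHHHHHHHHFFFF


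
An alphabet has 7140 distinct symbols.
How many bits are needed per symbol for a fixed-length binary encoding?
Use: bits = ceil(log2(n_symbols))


log2(7140) = 12.8017
Bracket: 2^12 = 4096 < 7140 <= 2^13 = 8192
So ceil(log2(7140)) = 13

bits = ceil(log2(7140)) = ceil(12.8017) = 13 bits


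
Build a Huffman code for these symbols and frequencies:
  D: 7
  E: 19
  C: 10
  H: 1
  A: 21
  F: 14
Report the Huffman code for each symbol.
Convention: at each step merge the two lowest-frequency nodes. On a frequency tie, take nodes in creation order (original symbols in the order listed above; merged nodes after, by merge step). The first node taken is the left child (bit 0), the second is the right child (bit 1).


Huffman tree construction:
Step 1: Merge H(1) + D(7) = 8
Step 2: Merge (H+D)(8) + C(10) = 18
Step 3: Merge F(14) + ((H+D)+C)(18) = 32
Step 4: Merge E(19) + A(21) = 40
Step 5: Merge (F+((H+D)+C))(32) + (E+A)(40) = 72
Read each symbol's code off the tree from the root (left child = 0, right child = 1).

Codes:
  D: 0101 (length 4)
  E: 10 (length 2)
  C: 011 (length 3)
  H: 0100 (length 4)
  A: 11 (length 2)
  F: 00 (length 2)
Average code length: 170/72 = 2.3611 bits/symbol


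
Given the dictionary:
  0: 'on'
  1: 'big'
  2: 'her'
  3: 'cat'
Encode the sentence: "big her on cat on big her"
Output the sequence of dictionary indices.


Look up each word in the dictionary:
  'big' -> 1
  'her' -> 2
  'on' -> 0
  'cat' -> 3
  'on' -> 0
  'big' -> 1
  'her' -> 2

Encoded: [1, 2, 0, 3, 0, 1, 2]


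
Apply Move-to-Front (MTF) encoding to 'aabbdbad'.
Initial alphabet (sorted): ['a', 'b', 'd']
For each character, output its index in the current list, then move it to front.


MTF encoding:
'a': index 0 in ['a', 'b', 'd'] -> ['a', 'b', 'd']
'a': index 0 in ['a', 'b', 'd'] -> ['a', 'b', 'd']
'b': index 1 in ['a', 'b', 'd'] -> ['b', 'a', 'd']
'b': index 0 in ['b', 'a', 'd'] -> ['b', 'a', 'd']
'd': index 2 in ['b', 'a', 'd'] -> ['d', 'b', 'a']
'b': index 1 in ['d', 'b', 'a'] -> ['b', 'd', 'a']
'a': index 2 in ['b', 'd', 'a'] -> ['a', 'b', 'd']
'd': index 2 in ['a', 'b', 'd'] -> ['d', 'a', 'b']


Output: [0, 0, 1, 0, 2, 1, 2, 2]
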